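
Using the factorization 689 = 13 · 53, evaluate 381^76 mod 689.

Mod 13: 381 ≡ 4; by Fermat, exponent reduces to 76 mod 12 = 4; 4^4 ≡ 9 (mod 13).
Mod 53: 381 ≡ 10; by Fermat, exponent reduces to 76 mod 52 = 24; 10^24 ≡ 44 (mod 53).
Combine by CRT: x ≡ 9 (mod 13), x ≡ 44 (mod 53) ⇒ x ≡ 256 (mod 689).

256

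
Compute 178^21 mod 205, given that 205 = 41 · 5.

68

Mod 41: 178 ≡ 14; 14^21 ≡ 27 (mod 41).
Mod 5: 178 ≡ 3; by Fermat, exponent reduces to 21 mod 4 = 1; 3^1 ≡ 3 (mod 5).
Combine by CRT: x ≡ 27 (mod 41), x ≡ 3 (mod 5) ⇒ x ≡ 68 (mod 205).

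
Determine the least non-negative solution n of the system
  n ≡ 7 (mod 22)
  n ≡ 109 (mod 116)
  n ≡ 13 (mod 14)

Combine the congruences pairwise.
gcd(22, 116) = 2 and 2 | (109 − 7), so the pair is consistent; merging gives n ≡ 689 (mod 1276), where 1276 = lcm(22, 116).
gcd(1276, 14) = 2 and 2 | (13 − 689), so the pair is consistent; merging gives n ≡ 7069 (mod 8932), where 8932 = lcm(1276, 14).
The solution is unique modulo lcm(22, 116, 14) = 8932.

7069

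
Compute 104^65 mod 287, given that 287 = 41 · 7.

Mod 41: 104 ≡ 22; by Fermat, exponent reduces to 65 mod 40 = 25; 22^25 ≡ 27 (mod 41).
Mod 7: 104 ≡ 6; by Fermat, exponent reduces to 65 mod 6 = 5; 6^5 ≡ 6 (mod 7).
Combine by CRT: x ≡ 27 (mod 41), x ≡ 6 (mod 7) ⇒ x ≡ 27 (mod 287).

27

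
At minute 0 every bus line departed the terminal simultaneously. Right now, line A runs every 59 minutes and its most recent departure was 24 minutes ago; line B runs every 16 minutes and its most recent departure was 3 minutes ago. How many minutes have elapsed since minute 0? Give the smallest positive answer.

83

From t ≡ 24 (mod 59) write t = 24 + 59s. Substituting into t ≡ 3 (mod 16) gives 59s ≡ 11 (mod 16), and since 11⁻¹ ≡ 3 (mod 16), s ≡ 1. Hence t ≡ 24 + 59·1 = 83 (mod 944).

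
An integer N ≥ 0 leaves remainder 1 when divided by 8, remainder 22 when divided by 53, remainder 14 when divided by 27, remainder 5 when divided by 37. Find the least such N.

225113

The moduli are pairwise coprime; M = 8·53·27·37 = 423576.
M/8 = 52947; 52947 ≡ 3 (mod 8); 3·3 ≡ 1, so inverse 3.
M/53 = 7992; 7992 ≡ 42 (mod 53); 42·24 ≡ 1, so inverse 24.
M/27 = 15688; 15688 ≡ 1 (mod 27), inverse 1.
M/37 = 11448; 11448 ≡ 15 (mod 37); 15·5 ≡ 1, so inverse 5.
N ≡ 1·52947·3 + 22·7992·24 + 14·15688·1 + 5·11448·5 = 4884449.
4884449 mod 423576 = 225113.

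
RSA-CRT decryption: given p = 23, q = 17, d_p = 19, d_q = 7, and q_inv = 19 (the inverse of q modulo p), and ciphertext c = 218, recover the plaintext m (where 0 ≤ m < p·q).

m₁ = c^(d_p) mod p: c ≡ 11 (mod 23), and 11^19 mod 23 = 15.
m₂ = c^(d_q) mod q: c ≡ 14 (mod 17), and 14^7 mod 17 = 6.
h = q_inv·(m₁ − m₂) mod p = 19·(15 − 6) mod 23 = 10.
m = m₂ + h·q = 6 + 10·17 = 176.

176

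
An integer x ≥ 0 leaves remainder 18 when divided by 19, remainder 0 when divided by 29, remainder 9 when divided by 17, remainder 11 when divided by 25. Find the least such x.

From x ≡ 18 (mod 19) write x = 18 + 19t. Substituting into x ≡ 0 (mod 29) gives 19t ≡ 11 (mod 29), and since 19⁻¹ ≡ 26 (mod 29), t ≡ 25. Hence x ≡ 18 + 19·25 = 493 (mod 551).
From x ≡ 493 (mod 551) write x = 493 + 551t. Substituting into x ≡ 9 (mod 17) gives 551t ≡ 9 (mod 17), and since 7⁻¹ ≡ 5 (mod 17), t ≡ 11. Hence x ≡ 493 + 551·11 = 6554 (mod 9367).
From x ≡ 6554 (mod 9367) write x = 6554 + 9367t. Substituting into x ≡ 11 (mod 25) gives 9367t ≡ 7 (mod 25), and since 17⁻¹ ≡ 3 (mod 25), t ≡ 21. Hence x ≡ 6554 + 9367·21 = 203261 (mod 234175).

203261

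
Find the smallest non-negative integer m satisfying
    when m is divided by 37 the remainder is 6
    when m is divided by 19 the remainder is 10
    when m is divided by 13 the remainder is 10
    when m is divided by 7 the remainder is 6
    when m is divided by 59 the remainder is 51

The moduli are pairwise coprime; N = 37·19·13·7·59 = 3774407.
N/37 = 102011; 102011 ≡ 2 (mod 37); 2·19 ≡ 1, so inverse 19.
N/19 = 198653; 198653 ≡ 8 (mod 19); 8·12 ≡ 1, so inverse 12.
N/13 = 290339; 290339 ≡ 10 (mod 13); 10·4 ≡ 1, so inverse 4.
N/7 = 539201; 539201 ≡ 5 (mod 7); 5·3 ≡ 1, so inverse 3.
N/59 = 63973; 63973 ≡ 17 (mod 59); 17·7 ≡ 1, so inverse 7.
m ≡ 6·102011·19 + 10·198653·12 + 10·290339·4 + 6·539201·3 + 51·63973·7 = 79625153.
79625153 mod 3774407 = 362606.

362606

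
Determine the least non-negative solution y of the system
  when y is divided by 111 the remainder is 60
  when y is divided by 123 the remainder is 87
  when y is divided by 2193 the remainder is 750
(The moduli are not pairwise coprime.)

Combine the congruences pairwise.
gcd(111, 123) = 3 and 3 | (87 − 60), so the pair is consistent; merging gives y ≡ 948 (mod 4551), where 4551 = lcm(111, 123).
gcd(4551, 2193) = 3 and 3 | (750 − 948), so the pair is consistent; merging gives y ≡ 660843 (mod 3326781), where 3326781 = lcm(4551, 2193).
The solution is unique modulo lcm(111, 123, 2193) = 3326781.

660843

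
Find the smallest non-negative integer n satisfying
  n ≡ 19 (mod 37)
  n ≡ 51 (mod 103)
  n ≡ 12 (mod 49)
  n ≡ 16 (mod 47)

The moduli are pairwise coprime; M = 37·103·49·47 = 8776733.
M/37 = 237209; 237209 ≡ 2 (mod 37); 2·19 ≡ 1, so inverse 19.
M/103 = 85211; 85211 ≡ 30 (mod 103); 30·79 ≡ 1, so inverse 79.
M/49 = 179117; 179117 ≡ 22 (mod 49); 22·29 ≡ 1, so inverse 29.
M/47 = 186739; 186739 ≡ 8 (mod 47); 8·6 ≡ 1, so inverse 6.
n ≡ 19·237209·19 + 51·85211·79 + 12·179117·29 + 16·186739·6 = 509207228.
509207228 mod 8776733 = 156714.

156714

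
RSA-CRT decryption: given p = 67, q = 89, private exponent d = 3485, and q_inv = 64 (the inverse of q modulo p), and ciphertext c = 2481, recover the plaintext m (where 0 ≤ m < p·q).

d_p = d mod (p−1) = 3485 mod 66 = 53; d_q = d mod (q−1) = 53.
m₁ = c^(d_p) mod p: c ≡ 2 (mod 67), and 2^53 mod 67 = 41.
m₂ = c^(d_q) mod q: c ≡ 78 (mod 89), and 78^53 mod 89 = 64.
h = q_inv·(m₁ − m₂) mod p = 64·(41 − 64) mod 67 = 2.
m = m₂ + h·q = 64 + 2·89 = 242.

242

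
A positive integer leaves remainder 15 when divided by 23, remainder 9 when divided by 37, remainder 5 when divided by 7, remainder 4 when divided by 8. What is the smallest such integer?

From m ≡ 15 (mod 23) write m = 15 + 23t. Substituting into m ≡ 9 (mod 37) gives 23t ≡ 31 (mod 37), and since 23⁻¹ ≡ 29 (mod 37), t ≡ 11. Hence m ≡ 15 + 23·11 = 268 (mod 851).
From m ≡ 268 (mod 851) write m = 268 + 851t. Substituting into m ≡ 5 (mod 7) gives 851t ≡ 3 (mod 7), and since 4⁻¹ ≡ 2 (mod 7), t ≡ 6. Hence m ≡ 268 + 851·6 = 5374 (mod 5957).
From m ≡ 5374 (mod 5957) write m = 5374 + 5957t. Substituting into m ≡ 4 (mod 8) gives 5957t ≡ 6 (mod 8), and since 5⁻¹ ≡ 5 (mod 8), t ≡ 6. Hence m ≡ 5374 + 5957·6 = 41116 (mod 47656).

41116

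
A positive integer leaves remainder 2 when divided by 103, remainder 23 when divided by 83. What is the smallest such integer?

5667

Combine the congruences pairwise.
From a ≡ 2 (mod 103) write a = 2 + 103t. Substituting into a ≡ 23 (mod 83) gives 103t ≡ 21 (mod 83), and since 20⁻¹ ≡ 54 (mod 83), t ≡ 55. Hence a ≡ 2 + 103·55 = 5667 (mod 8549).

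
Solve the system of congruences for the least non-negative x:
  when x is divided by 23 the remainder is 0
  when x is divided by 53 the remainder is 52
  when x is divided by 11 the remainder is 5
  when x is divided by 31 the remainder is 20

199226

The moduli are pairwise coprime; N = 23·53·11·31 = 415679.
N/23 = 18073; 18073 ≡ 18 (mod 23); 18·9 ≡ 1, so inverse 9.
N/53 = 7843; 7843 ≡ 52 (mod 53); 52·52 ≡ 1, so inverse 52.
N/11 = 37789; 37789 ≡ 4 (mod 11); 4·3 ≡ 1, so inverse 3.
N/31 = 13409; 13409 ≡ 17 (mod 31); 17·11 ≡ 1, so inverse 11.
x ≡ 0·18073·9 + 52·7843·52 + 5·37789·3 + 20·13409·11 = 24724287.
24724287 mod 415679 = 199226.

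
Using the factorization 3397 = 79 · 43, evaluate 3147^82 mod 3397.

Mod 79: 3147 ≡ 66; by Fermat, exponent reduces to 82 mod 78 = 4; 66^4 ≡ 42 (mod 79).
Mod 43: 3147 ≡ 8; by Fermat, exponent reduces to 82 mod 42 = 40; 8^40 ≡ 41 (mod 43).
Combine by CRT: x ≡ 42 (mod 79), x ≡ 41 (mod 43) ⇒ x ≡ 2965 (mod 3397).

2965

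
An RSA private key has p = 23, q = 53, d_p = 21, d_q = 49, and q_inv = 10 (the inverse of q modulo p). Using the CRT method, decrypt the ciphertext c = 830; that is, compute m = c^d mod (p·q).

m₁ = c^(d_p) mod p: c ≡ 2 (mod 23), and 2^21 mod 23 = 12.
m₂ = c^(d_q) mod q: c ≡ 35 (mod 53), and 35^49 mod 53 = 26.
h = q_inv·(m₁ − m₂) mod p = 10·(12 − 26) mod 23 = 21.
m = m₂ + h·q = 26 + 21·53 = 1139.

1139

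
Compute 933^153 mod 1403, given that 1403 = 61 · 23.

85

Mod 61: 933 ≡ 18; by Fermat, exponent reduces to 153 mod 60 = 33; 18^33 ≡ 24 (mod 61).
Mod 23: 933 ≡ 13; by Fermat, exponent reduces to 153 mod 22 = 21; 13^21 ≡ 16 (mod 23).
Combine by CRT: x ≡ 24 (mod 61), x ≡ 16 (mod 23) ⇒ x ≡ 85 (mod 1403).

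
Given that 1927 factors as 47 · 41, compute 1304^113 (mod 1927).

266

Mod 47: 1304 ≡ 35; by Fermat, exponent reduces to 113 mod 46 = 21; 35^21 ≡ 31 (mod 47).
Mod 41: 1304 ≡ 33; by Fermat, exponent reduces to 113 mod 40 = 33; 33^33 ≡ 20 (mod 41).
Combine by CRT: x ≡ 31 (mod 47), x ≡ 20 (mod 41) ⇒ x ≡ 266 (mod 1927).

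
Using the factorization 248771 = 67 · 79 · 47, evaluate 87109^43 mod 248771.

149425

Mod 67: 87109 ≡ 9; 9^43 ≡ 15 (mod 67).
Mod 79: 87109 ≡ 51; 51^43 ≡ 36 (mod 79).
Mod 47: 87109 ≡ 18; 18^43 ≡ 12 (mod 47).
Combine by CRT: x ≡ 15 (mod 67), x ≡ 36 (mod 79), x ≡ 12 (mod 47) ⇒ x ≡ 149425 (mod 248771).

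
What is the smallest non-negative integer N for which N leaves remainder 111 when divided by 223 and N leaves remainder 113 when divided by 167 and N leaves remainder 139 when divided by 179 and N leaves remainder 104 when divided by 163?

904138447

Combine the congruences pairwise.
From N ≡ 111 (mod 223) write N = 111 + 223t. Substituting into N ≡ 113 (mod 167) gives 223t ≡ 2 (mod 167), and since 56⁻¹ ≡ 3 (mod 167), t ≡ 6. Hence N ≡ 111 + 223·6 = 1449 (mod 37241).
From N ≡ 1449 (mod 37241) write N = 1449 + 37241t. Substituting into N ≡ 139 (mod 179) gives 37241t ≡ 122 (mod 179), and since 9⁻¹ ≡ 20 (mod 179), t ≡ 113. Hence N ≡ 1449 + 37241·113 = 4209682 (mod 6666139).
From N ≡ 4209682 (mod 6666139) write N = 4209682 + 6666139t. Substituting into N ≡ 104 (mod 163) gives 6666139t ≡ 60 (mod 163), and since 91⁻¹ ≡ 43 (mod 163), t ≡ 135. Hence N ≡ 4209682 + 6666139·135 = 904138447 (mod 1086580657).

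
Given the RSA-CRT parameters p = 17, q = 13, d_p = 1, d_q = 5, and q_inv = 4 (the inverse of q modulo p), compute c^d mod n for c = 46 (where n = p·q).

m₁ = c^(d_p) mod p: c ≡ 12 (mod 17), and 12^1 mod 17 = 12.
m₂ = c^(d_q) mod q: c ≡ 7 (mod 13), and 7^5 mod 13 = 11.
h = q_inv·(m₁ − m₂) mod p = 4·(12 − 11) mod 17 = 4.
m = m₂ + h·q = 11 + 4·13 = 63.

63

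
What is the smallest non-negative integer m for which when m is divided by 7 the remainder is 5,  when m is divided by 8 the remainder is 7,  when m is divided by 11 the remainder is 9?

383

The moduli are pairwise coprime; N = 7·8·11 = 616.
N/7 = 88; 88 ≡ 4 (mod 7); 4·2 ≡ 1, so inverse 2.
N/8 = 77; 77 ≡ 5 (mod 8); 5·5 ≡ 1, so inverse 5.
N/11 = 56; 56 ≡ 1 (mod 11), inverse 1.
m ≡ 5·88·2 + 7·77·5 + 9·56·1 = 4079.
4079 mod 616 = 383.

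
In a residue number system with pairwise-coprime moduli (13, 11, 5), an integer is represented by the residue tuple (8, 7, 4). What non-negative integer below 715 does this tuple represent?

359

Combine the congruences pairwise.
From x ≡ 8 (mod 13) write x = 8 + 13t. Substituting into x ≡ 7 (mod 11) gives 13t ≡ 10 (mod 11), and since 2⁻¹ ≡ 6 (mod 11), t ≡ 5. Hence x ≡ 8 + 13·5 = 73 (mod 143).
From x ≡ 73 (mod 143) write x = 73 + 143t. Substituting into x ≡ 4 (mod 5) gives 143t ≡ 1 (mod 5), and since 3⁻¹ ≡ 2 (mod 5), t ≡ 2. Hence x ≡ 73 + 143·2 = 359 (mod 715).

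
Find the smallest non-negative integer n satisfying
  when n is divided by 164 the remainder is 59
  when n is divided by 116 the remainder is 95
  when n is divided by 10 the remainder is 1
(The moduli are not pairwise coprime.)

1371

Combine the congruences pairwise.
gcd(164, 116) = 4 and 4 | (95 − 59), so the pair is consistent; merging gives n ≡ 1371 (mod 4756), where 4756 = lcm(164, 116).
gcd(4756, 10) = 2 and 2 | (1 − 1371), so the pair is consistent; merging gives n ≡ 1371 (mod 23780), where 23780 = lcm(4756, 10).
The solution is unique modulo lcm(164, 116, 10) = 23780.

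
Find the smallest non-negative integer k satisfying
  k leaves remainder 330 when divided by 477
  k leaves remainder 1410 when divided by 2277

Combine the congruences pairwise.
gcd(477, 2277) = 9 and 9 | (1410 − 330), so the pair is consistent; merging gives k ≡ 24180 (mod 120681), where 120681 = lcm(477, 2277).
The solution is unique modulo lcm(477, 2277) = 120681.

24180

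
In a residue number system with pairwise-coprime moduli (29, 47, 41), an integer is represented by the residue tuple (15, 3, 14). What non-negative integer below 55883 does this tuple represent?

36381

The moduli are pairwise coprime; N = 29·47·41 = 55883.
N/29 = 1927; 1927 ≡ 13 (mod 29); 13·9 ≡ 1, so inverse 9.
N/47 = 1189; 1189 ≡ 14 (mod 47); 14·37 ≡ 1, so inverse 37.
N/41 = 1363; 1363 ≡ 10 (mod 41); 10·37 ≡ 1, so inverse 37.
x ≡ 15·1927·9 + 3·1189·37 + 14·1363·37 = 1098158.
1098158 mod 55883 = 36381.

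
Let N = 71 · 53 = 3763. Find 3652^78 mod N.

1854

Mod 71: 3652 ≡ 31; by Fermat, exponent reduces to 78 mod 70 = 8; 31^8 ≡ 8 (mod 71).
Mod 53: 3652 ≡ 48; by Fermat, exponent reduces to 78 mod 52 = 26; 48^26 ≡ 52 (mod 53).
Combine by CRT: x ≡ 8 (mod 71), x ≡ 52 (mod 53) ⇒ x ≡ 1854 (mod 3763).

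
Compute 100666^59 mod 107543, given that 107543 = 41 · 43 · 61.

Mod 41: 100666 ≡ 11; by Fermat, exponent reduces to 59 mod 40 = 19; 11^19 ≡ 26 (mod 41).
Mod 43: 100666 ≡ 3; by Fermat, exponent reduces to 59 mod 42 = 17; 3^17 ≡ 26 (mod 43).
Mod 61: 100666 ≡ 16; 16^59 ≡ 42 (mod 61).
Combine by CRT: x ≡ 26 (mod 41), x ≡ 26 (mod 43), x ≡ 42 (mod 61) ⇒ x ≡ 67020 (mod 107543).

67020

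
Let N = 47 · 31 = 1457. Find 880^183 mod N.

Mod 47: 880 ≡ 34; by Fermat, exponent reduces to 183 mod 46 = 45; 34^45 ≡ 18 (mod 47).
Mod 31: 880 ≡ 12; by Fermat, exponent reduces to 183 mod 30 = 3; 12^3 ≡ 23 (mod 31).
Combine by CRT: x ≡ 18 (mod 47), x ≡ 23 (mod 31) ⇒ x ≡ 488 (mod 1457).

488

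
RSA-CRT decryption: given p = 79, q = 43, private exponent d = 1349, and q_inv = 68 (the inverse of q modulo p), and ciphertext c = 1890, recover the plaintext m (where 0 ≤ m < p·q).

d_p = d mod (p−1) = 1349 mod 78 = 23; d_q = d mod (q−1) = 5.
m₁ = c^(d_p) mod p: c ≡ 73 (mod 79), and 73^23 mod 79 = 44.
m₂ = c^(d_q) mod q: c ≡ 41 (mod 43), and 41^5 mod 43 = 11.
h = q_inv·(m₁ − m₂) mod p = 68·(44 − 11) mod 79 = 32.
m = m₂ + h·q = 11 + 32·43 = 1387.

1387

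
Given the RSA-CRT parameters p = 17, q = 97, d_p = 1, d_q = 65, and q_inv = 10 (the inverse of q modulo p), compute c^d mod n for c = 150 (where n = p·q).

711

m₁ = c^(d_p) mod p: c ≡ 14 (mod 17), and 14^1 mod 17 = 14.
m₂ = c^(d_q) mod q: c ≡ 53 (mod 97), and 53^65 mod 97 = 32.
h = q_inv·(m₁ − m₂) mod p = 10·(14 − 32) mod 17 = 7.
m = m₂ + h·q = 32 + 7·97 = 711.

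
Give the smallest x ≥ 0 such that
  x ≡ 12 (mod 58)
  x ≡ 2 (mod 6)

128

gcd(58, 6) = 2 and 2 | (2 − 12), so the pair is consistent; merging gives x ≡ 128 (mod 174), where 174 = lcm(58, 6).
The solution is unique modulo lcm(58, 6) = 174.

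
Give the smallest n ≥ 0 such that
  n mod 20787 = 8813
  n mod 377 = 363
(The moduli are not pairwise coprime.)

gcd(20787, 377) = 13 and 13 | (363 − 8813), so the pair is consistent; merging gives n ≡ 549275 (mod 602823), where 602823 = lcm(20787, 377).
The solution is unique modulo lcm(20787, 377) = 602823.

549275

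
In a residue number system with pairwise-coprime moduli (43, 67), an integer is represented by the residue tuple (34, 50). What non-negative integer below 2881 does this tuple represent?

Combine the congruences pairwise.
From x ≡ 34 (mod 43) write x = 34 + 43t. Substituting into x ≡ 50 (mod 67) gives 43t ≡ 16 (mod 67), and since 43⁻¹ ≡ 53 (mod 67), t ≡ 44. Hence x ≡ 34 + 43·44 = 1926 (mod 2881).

1926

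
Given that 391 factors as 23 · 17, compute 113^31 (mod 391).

Mod 23: 113 ≡ 21; by Fermat, exponent reduces to 31 mod 22 = 9; 21^9 ≡ 17 (mod 23).
Mod 17: 113 ≡ 11; by Fermat, exponent reduces to 31 mod 16 = 15; 11^15 ≡ 14 (mod 17).
Combine by CRT: x ≡ 17 (mod 23), x ≡ 14 (mod 17) ⇒ x ≡ 201 (mod 391).

201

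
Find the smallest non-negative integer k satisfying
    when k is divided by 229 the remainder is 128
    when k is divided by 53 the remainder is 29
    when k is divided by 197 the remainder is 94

Combine the congruences pairwise.
From k ≡ 128 (mod 229) write k = 128 + 229t. Substituting into k ≡ 29 (mod 53) gives 229t ≡ 7 (mod 53), and since 17⁻¹ ≡ 25 (mod 53), t ≡ 16. Hence k ≡ 128 + 229·16 = 3792 (mod 12137).
From k ≡ 3792 (mod 12137) write k = 3792 + 12137t. Substituting into k ≡ 94 (mod 197) gives 12137t ≡ 45 (mod 197), and since 120⁻¹ ≡ 110 (mod 197), t ≡ 25. Hence k ≡ 3792 + 12137·25 = 307217 (mod 2390989).

307217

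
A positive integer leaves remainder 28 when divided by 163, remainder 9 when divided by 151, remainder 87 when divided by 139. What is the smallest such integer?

From k ≡ 28 (mod 163) write k = 28 + 163t. Substituting into k ≡ 9 (mod 151) gives 163t ≡ 132 (mod 151), and since 12⁻¹ ≡ 63 (mod 151), t ≡ 11. Hence k ≡ 28 + 163·11 = 1821 (mod 24613).
From k ≡ 1821 (mod 24613) write k = 1821 + 24613t. Substituting into k ≡ 87 (mod 139) gives 24613t ≡ 73 (mod 139), and since 10⁻¹ ≡ 14 (mod 139), t ≡ 49. Hence k ≡ 1821 + 24613·49 = 1207858 (mod 3421207).

1207858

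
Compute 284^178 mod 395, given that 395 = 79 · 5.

Mod 79: 284 ≡ 47; by Fermat, exponent reduces to 178 mod 78 = 22; 47^22 ≡ 50 (mod 79).
Mod 5: 284 ≡ 4; by Fermat, exponent reduces to 178 mod 4 = 2; 4^2 ≡ 1 (mod 5).
Combine by CRT: x ≡ 50 (mod 79), x ≡ 1 (mod 5) ⇒ x ≡ 366 (mod 395).

366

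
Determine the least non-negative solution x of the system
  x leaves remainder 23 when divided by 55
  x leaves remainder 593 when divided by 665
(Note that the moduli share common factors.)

5248

gcd(55, 665) = 5 and 5 | (593 − 23), so the pair is consistent; merging gives x ≡ 5248 (mod 7315), where 7315 = lcm(55, 665).
The solution is unique modulo lcm(55, 665) = 7315.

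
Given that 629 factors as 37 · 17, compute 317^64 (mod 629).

460

Mod 37: 317 ≡ 21; by Fermat, exponent reduces to 64 mod 36 = 28; 21^28 ≡ 16 (mod 37).
Mod 17: 317 ≡ 11; since 16 | 64, by Fermat 11^64 ≡ 1 (mod 17).
Combine by CRT: x ≡ 16 (mod 37), x ≡ 1 (mod 17) ⇒ x ≡ 460 (mod 629).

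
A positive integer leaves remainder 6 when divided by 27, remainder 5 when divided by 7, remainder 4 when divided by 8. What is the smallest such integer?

Combine the congruences pairwise.
From x ≡ 6 (mod 27) write x = 6 + 27t. Substituting into x ≡ 5 (mod 7) gives 27t ≡ 6 (mod 7), and since 6⁻¹ ≡ 6 (mod 7), t ≡ 1. Hence x ≡ 6 + 27·1 = 33 (mod 189).
From x ≡ 33 (mod 189) write x = 33 + 189t. Substituting into x ≡ 4 (mod 8) gives 189t ≡ 3 (mod 8), and since 5⁻¹ ≡ 5 (mod 8), t ≡ 7. Hence x ≡ 33 + 189·7 = 1356 (mod 1512).

1356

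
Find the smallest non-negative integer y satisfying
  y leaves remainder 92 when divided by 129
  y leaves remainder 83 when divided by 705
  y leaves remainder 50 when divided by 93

180563

gcd(129, 705) = 3 and 3 | (83 − 92), so the pair is consistent; merging gives y ≡ 28988 (mod 30315), where 30315 = lcm(129, 705).
gcd(30315, 93) = 3 and 3 | (50 − 28988), so the pair is consistent; merging gives y ≡ 180563 (mod 939765), where 939765 = lcm(30315, 93).
The solution is unique modulo lcm(129, 705, 93) = 939765.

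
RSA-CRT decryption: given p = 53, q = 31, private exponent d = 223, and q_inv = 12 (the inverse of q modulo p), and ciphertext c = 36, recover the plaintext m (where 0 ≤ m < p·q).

501

d_p = d mod (p−1) = 223 mod 52 = 15; d_q = d mod (q−1) = 13.
m₁ = c^(d_p) mod p: c ≡ 36 (mod 53), and 36^15 mod 53 = 24.
m₂ = c^(d_q) mod q: c ≡ 5 (mod 31), and 5^13 mod 31 = 5.
h = q_inv·(m₁ − m₂) mod p = 12·(24 − 5) mod 53 = 16.
m = m₂ + h·q = 5 + 16·31 = 501.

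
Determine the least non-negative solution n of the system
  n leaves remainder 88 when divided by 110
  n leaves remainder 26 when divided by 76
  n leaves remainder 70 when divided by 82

132418

gcd(110, 76) = 2 and 2 | (26 − 88), so the pair is consistent; merging gives n ≡ 2838 (mod 4180), where 4180 = lcm(110, 76).
gcd(4180, 82) = 2 and 2 | (70 − 2838), so the pair is consistent; merging gives n ≡ 132418 (mod 171380), where 171380 = lcm(4180, 82).
The solution is unique modulo lcm(110, 76, 82) = 171380.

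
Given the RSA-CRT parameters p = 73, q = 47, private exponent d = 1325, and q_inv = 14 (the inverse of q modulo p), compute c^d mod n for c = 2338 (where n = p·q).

d_p = d mod (p−1) = 1325 mod 72 = 29; d_q = d mod (q−1) = 37.
m₁ = c^(d_p) mod p: c ≡ 2 (mod 73), and 2^29 mod 73 = 4.
m₂ = c^(d_q) mod q: c ≡ 35 (mod 47), and 35^37 mod 47 = 22.
h = q_inv·(m₁ − m₂) mod p = 14·(4 − 22) mod 73 = 40.
m = m₂ + h·q = 22 + 40·47 = 1902.

1902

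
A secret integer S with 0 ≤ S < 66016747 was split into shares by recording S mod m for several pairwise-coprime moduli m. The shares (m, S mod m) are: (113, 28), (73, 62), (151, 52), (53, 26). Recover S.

From S ≡ 28 (mod 113) write S = 28 + 113t. Substituting into S ≡ 62 (mod 73) gives 113t ≡ 34 (mod 73), and since 40⁻¹ ≡ 42 (mod 73), t ≡ 41. Hence S ≡ 28 + 113·41 = 4661 (mod 8249).
From S ≡ 4661 (mod 8249) write S = 4661 + 8249t. Substituting into S ≡ 52 (mod 151) gives 8249t ≡ 72 (mod 151), and since 95⁻¹ ≡ 62 (mod 151), t ≡ 85. Hence S ≡ 4661 + 8249·85 = 705826 (mod 1245599).
From S ≡ 705826 (mod 1245599) write S = 705826 + 1245599t. Substituting into S ≡ 26 (mod 53) gives 1245599t ≡ 1 (mod 53), and since 46⁻¹ ≡ 15 (mod 53), t ≡ 15. Hence S ≡ 705826 + 1245599·15 = 19389811 (mod 66016747).

19389811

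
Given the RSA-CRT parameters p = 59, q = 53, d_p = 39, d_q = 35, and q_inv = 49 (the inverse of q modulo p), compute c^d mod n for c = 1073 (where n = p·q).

m₁ = c^(d_p) mod p: c ≡ 11 (mod 59), and 11^39 mod 59 = 52.
m₂ = c^(d_q) mod q: c ≡ 13 (mod 53), and 13^35 mod 53 = 44.
h = q_inv·(m₁ − m₂) mod p = 49·(52 − 44) mod 59 = 38.
m = m₂ + h·q = 44 + 38·53 = 2058.

2058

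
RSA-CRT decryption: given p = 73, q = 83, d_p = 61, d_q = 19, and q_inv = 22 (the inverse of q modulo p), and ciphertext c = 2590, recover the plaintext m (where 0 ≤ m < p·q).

m₁ = c^(d_p) mod p: c ≡ 35 (mod 73), and 35^61 mod 73 = 61.
m₂ = c^(d_q) mod q: c ≡ 17 (mod 83), and 17^19 mod 83 = 21.
h = q_inv·(m₁ − m₂) mod p = 22·(61 − 21) mod 73 = 4.
m = m₂ + h·q = 21 + 4·83 = 353.

353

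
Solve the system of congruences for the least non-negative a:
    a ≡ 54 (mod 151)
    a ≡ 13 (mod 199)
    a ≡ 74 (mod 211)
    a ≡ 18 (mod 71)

69053411

From a ≡ 54 (mod 151) write a = 54 + 151t. Substituting into a ≡ 13 (mod 199) gives 151t ≡ 158 (mod 199), and since 151⁻¹ ≡ 29 (mod 199), t ≡ 5. Hence a ≡ 54 + 151·5 = 809 (mod 30049).
From a ≡ 809 (mod 30049) write a = 809 + 30049t. Substituting into a ≡ 74 (mod 211) gives 30049t ≡ 109 (mod 211), and since 87⁻¹ ≡ 114 (mod 211), t ≡ 188. Hence a ≡ 809 + 30049·188 = 5650021 (mod 6340339).
From a ≡ 5650021 (mod 6340339) write a = 5650021 + 6340339t. Substituting into a ≡ 18 (mod 71) gives 6340339t ≡ 35 (mod 71), and since 39⁻¹ ≡ 51 (mod 71), t ≡ 10. Hence a ≡ 5650021 + 6340339·10 = 69053411 (mod 450164069).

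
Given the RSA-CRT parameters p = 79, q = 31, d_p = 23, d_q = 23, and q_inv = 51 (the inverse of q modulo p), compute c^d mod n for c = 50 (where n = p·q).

m₁ = c^(d_p) mod p: c ≡ 50 (mod 79), and 50^23 mod 79 = 42.
m₂ = c^(d_q) mod q: c ≡ 19 (mod 31), and 19^23 mod 31 = 9.
h = q_inv·(m₁ − m₂) mod p = 51·(42 − 9) mod 79 = 24.
m = m₂ + h·q = 9 + 24·31 = 753.

753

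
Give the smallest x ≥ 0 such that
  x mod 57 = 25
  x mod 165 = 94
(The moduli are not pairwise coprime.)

Combine the congruences pairwise.
gcd(57, 165) = 3 and 3 | (94 − 25), so the pair is consistent; merging gives x ≡ 424 (mod 3135), where 3135 = lcm(57, 165).
The solution is unique modulo lcm(57, 165) = 3135.

424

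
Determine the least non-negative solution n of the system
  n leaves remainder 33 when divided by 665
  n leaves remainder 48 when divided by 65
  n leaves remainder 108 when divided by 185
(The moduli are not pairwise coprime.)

294628

gcd(665, 65) = 5 and 5 | (48 − 33), so the pair is consistent; merging gives n ≡ 698 (mod 8645), where 8645 = lcm(665, 65).
gcd(8645, 185) = 5 and 5 | (108 − 698), so the pair is consistent; merging gives n ≡ 294628 (mod 319865), where 319865 = lcm(8645, 185).
The solution is unique modulo lcm(665, 65, 185) = 319865.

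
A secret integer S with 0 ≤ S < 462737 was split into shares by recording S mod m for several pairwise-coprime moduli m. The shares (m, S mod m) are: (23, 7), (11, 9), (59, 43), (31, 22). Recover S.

The moduli are pairwise coprime; N = 23·11·59·31 = 462737.
N/23 = 20119; 20119 ≡ 17 (mod 23); 17·19 ≡ 1, so inverse 19.
N/11 = 42067; 42067 ≡ 3 (mod 11); 3·4 ≡ 1, so inverse 4.
N/59 = 7843; 7843 ≡ 55 (mod 59); 55·44 ≡ 1, so inverse 44.
N/31 = 14927; 14927 ≡ 16 (mod 31); 16·2 ≡ 1, so inverse 2.
S ≡ 7·20119·19 + 9·42067·4 + 43·7843·44 + 22·14927·2 = 19685983.
19685983 mod 462737 = 251029.

251029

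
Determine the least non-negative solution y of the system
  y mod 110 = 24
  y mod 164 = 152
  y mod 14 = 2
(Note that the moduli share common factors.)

48204

gcd(110, 164) = 2 and 2 | (152 − 24), so the pair is consistent; merging gives y ≡ 3104 (mod 9020), where 9020 = lcm(110, 164).
gcd(9020, 14) = 2 and 2 | (2 − 3104), so the pair is consistent; merging gives y ≡ 48204 (mod 63140), where 63140 = lcm(9020, 14).
The solution is unique modulo lcm(110, 164, 14) = 63140.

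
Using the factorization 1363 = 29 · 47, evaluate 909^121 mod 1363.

801

Mod 29: 909 ≡ 10; by Fermat, exponent reduces to 121 mod 28 = 9; 10^9 ≡ 18 (mod 29).
Mod 47: 909 ≡ 16; by Fermat, exponent reduces to 121 mod 46 = 29; 16^29 ≡ 2 (mod 47).
Combine by CRT: x ≡ 18 (mod 29), x ≡ 2 (mod 47) ⇒ x ≡ 801 (mod 1363).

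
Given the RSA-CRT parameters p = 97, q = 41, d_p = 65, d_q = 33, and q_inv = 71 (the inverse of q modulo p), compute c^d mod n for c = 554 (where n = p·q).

3367

m₁ = c^(d_p) mod p: c ≡ 69 (mod 97), and 69^65 mod 97 = 69.
m₂ = c^(d_q) mod q: c ≡ 21 (mod 41), and 21^33 mod 41 = 5.
h = q_inv·(m₁ − m₂) mod p = 71·(69 − 5) mod 97 = 82.
m = m₂ + h·q = 5 + 82·41 = 3367.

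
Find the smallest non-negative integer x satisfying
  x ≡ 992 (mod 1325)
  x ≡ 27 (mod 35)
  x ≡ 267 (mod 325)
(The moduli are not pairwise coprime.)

117592

gcd(1325, 35) = 5 and 5 | (27 − 992), so the pair is consistent; merging gives x ≡ 6292 (mod 9275), where 9275 = lcm(1325, 35).
gcd(9275, 325) = 25 and 25 | (267 − 6292), so the pair is consistent; merging gives x ≡ 117592 (mod 120575), where 120575 = lcm(9275, 325).
The solution is unique modulo lcm(1325, 35, 325) = 120575.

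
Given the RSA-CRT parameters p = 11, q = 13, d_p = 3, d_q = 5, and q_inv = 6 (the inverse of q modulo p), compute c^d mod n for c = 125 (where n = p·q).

m₁ = c^(d_p) mod p: c ≡ 4 (mod 11), and 4^3 mod 11 = 9.
m₂ = c^(d_q) mod q: c ≡ 8 (mod 13), and 8^5 mod 13 = 8.
h = q_inv·(m₁ − m₂) mod p = 6·(9 − 8) mod 11 = 6.
m = m₂ + h·q = 8 + 6·13 = 86.

86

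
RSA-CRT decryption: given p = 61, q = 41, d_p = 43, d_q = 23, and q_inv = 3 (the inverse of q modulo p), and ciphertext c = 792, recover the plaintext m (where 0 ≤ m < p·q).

304

m₁ = c^(d_p) mod p: c ≡ 60 (mod 61), and 60^43 mod 61 = 60.
m₂ = c^(d_q) mod q: c ≡ 13 (mod 41), and 13^23 mod 41 = 17.
h = q_inv·(m₁ − m₂) mod p = 3·(60 − 17) mod 61 = 7.
m = m₂ + h·q = 17 + 7·41 = 304.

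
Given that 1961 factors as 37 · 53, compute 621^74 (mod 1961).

Mod 37: 621 ≡ 29; by Fermat, exponent reduces to 74 mod 36 = 2; 29^2 ≡ 27 (mod 37).
Mod 53: 621 ≡ 38; by Fermat, exponent reduces to 74 mod 52 = 22; 38^22 ≡ 16 (mod 53).
Combine by CRT: x ≡ 27 (mod 37), x ≡ 16 (mod 53) ⇒ x ≡ 175 (mod 1961).

175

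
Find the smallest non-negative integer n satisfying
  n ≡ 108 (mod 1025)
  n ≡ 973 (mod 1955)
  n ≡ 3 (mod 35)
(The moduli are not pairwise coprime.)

229708

gcd(1025, 1955) = 5 and 5 | (973 − 108), so the pair is consistent; merging gives n ≡ 229708 (mod 400775), where 400775 = lcm(1025, 1955).
gcd(400775, 35) = 5 and 5 | (3 − 229708), so the pair is consistent; merging gives n ≡ 229708 (mod 2805425), where 2805425 = lcm(400775, 35).
The solution is unique modulo lcm(1025, 1955, 35) = 2805425.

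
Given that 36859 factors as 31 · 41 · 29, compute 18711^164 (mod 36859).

19301

Mod 31: 18711 ≡ 18; by Fermat, exponent reduces to 164 mod 30 = 14; 18^14 ≡ 19 (mod 31).
Mod 41: 18711 ≡ 15; by Fermat, exponent reduces to 164 mod 40 = 4; 15^4 ≡ 31 (mod 41).
Mod 29: 18711 ≡ 6; by Fermat, exponent reduces to 164 mod 28 = 24; 6^24 ≡ 16 (mod 29).
Combine by CRT: x ≡ 19 (mod 31), x ≡ 31 (mod 41), x ≡ 16 (mod 29) ⇒ x ≡ 19301 (mod 36859).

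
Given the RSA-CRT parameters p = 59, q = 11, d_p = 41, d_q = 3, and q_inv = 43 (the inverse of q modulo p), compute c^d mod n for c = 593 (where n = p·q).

87

m₁ = c^(d_p) mod p: c ≡ 3 (mod 59), and 3^41 mod 59 = 28.
m₂ = c^(d_q) mod q: c ≡ 10 (mod 11), and 10^3 mod 11 = 10.
h = q_inv·(m₁ − m₂) mod p = 43·(28 − 10) mod 59 = 7.
m = m₂ + h·q = 10 + 7·11 = 87.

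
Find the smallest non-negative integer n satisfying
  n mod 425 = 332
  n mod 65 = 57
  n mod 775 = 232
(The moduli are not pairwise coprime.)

47507

gcd(425, 65) = 5 and 5 | (57 − 332), so the pair is consistent; merging gives n ≡ 3307 (mod 5525), where 5525 = lcm(425, 65).
gcd(5525, 775) = 25 and 25 | (232 − 3307), so the pair is consistent; merging gives n ≡ 47507 (mod 171275), where 171275 = lcm(5525, 775).
The solution is unique modulo lcm(425, 65, 775) = 171275.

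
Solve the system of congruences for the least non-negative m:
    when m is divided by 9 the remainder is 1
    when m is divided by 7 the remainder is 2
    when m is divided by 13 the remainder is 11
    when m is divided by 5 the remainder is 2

37

The moduli are pairwise coprime; N = 9·7·13·5 = 4095.
N/9 = 455; 455 ≡ 5 (mod 9); 5·2 ≡ 1, so inverse 2.
N/7 = 585; 585 ≡ 4 (mod 7); 4·2 ≡ 1, so inverse 2.
N/13 = 315; 315 ≡ 3 (mod 13); 3·9 ≡ 1, so inverse 9.
N/5 = 819; 819 ≡ 4 (mod 5); 4·4 ≡ 1, so inverse 4.
m ≡ 1·455·2 + 2·585·2 + 11·315·9 + 2·819·4 = 40987.
40987 mod 4095 = 37.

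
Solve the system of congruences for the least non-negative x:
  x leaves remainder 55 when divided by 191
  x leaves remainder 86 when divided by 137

12279

From x ≡ 55 (mod 191) write x = 55 + 191t. Substituting into x ≡ 86 (mod 137) gives 191t ≡ 31 (mod 137), and since 54⁻¹ ≡ 33 (mod 137), t ≡ 64. Hence x ≡ 55 + 191·64 = 12279 (mod 26167).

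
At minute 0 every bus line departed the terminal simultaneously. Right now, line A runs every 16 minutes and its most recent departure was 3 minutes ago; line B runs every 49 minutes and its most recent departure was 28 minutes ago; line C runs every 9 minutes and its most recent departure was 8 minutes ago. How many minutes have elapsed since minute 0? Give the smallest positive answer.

Combine the congruences pairwise.
From t ≡ 3 (mod 16) write t = 3 + 16s. Substituting into t ≡ 28 (mod 49) gives 16s ≡ 25 (mod 49), and since 16⁻¹ ≡ 46 (mod 49), s ≡ 23. Hence t ≡ 3 + 16·23 = 371 (mod 784).
From t ≡ 371 (mod 784) write t = 371 + 784s. Substituting into t ≡ 8 (mod 9) gives 784s ≡ 6 (mod 9), and since 1⁻¹ ≡ 1 (mod 9), s ≡ 6. Hence t ≡ 371 + 784·6 = 5075 (mod 7056).

5075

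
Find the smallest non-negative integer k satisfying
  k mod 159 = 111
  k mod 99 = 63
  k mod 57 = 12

29367

gcd(159, 99) = 3 and 3 | (63 − 111), so the pair is consistent; merging gives k ≡ 3132 (mod 5247), where 5247 = lcm(159, 99).
gcd(5247, 57) = 3 and 3 | (12 − 3132), so the pair is consistent; merging gives k ≡ 29367 (mod 99693), where 99693 = lcm(5247, 57).
The solution is unique modulo lcm(159, 99, 57) = 99693.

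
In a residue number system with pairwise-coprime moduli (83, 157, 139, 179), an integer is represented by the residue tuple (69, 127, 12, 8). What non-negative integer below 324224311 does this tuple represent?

59940843

From x ≡ 69 (mod 83) write x = 69 + 83t. Substituting into x ≡ 127 (mod 157) gives 83t ≡ 58 (mod 157), and since 83⁻¹ ≡ 70 (mod 157), t ≡ 135. Hence x ≡ 69 + 83·135 = 11274 (mod 13031).
From x ≡ 11274 (mod 13031) write x = 11274 + 13031t. Substituting into x ≡ 12 (mod 139) gives 13031t ≡ 136 (mod 139), and since 104⁻¹ ≡ 135 (mod 139), t ≡ 12. Hence x ≡ 11274 + 13031·12 = 167646 (mod 1811309).
From x ≡ 167646 (mod 1811309) write x = 167646 + 1811309t. Substituting into x ≡ 8 (mod 179) gives 1811309t ≡ 85 (mod 179), and since 8⁻¹ ≡ 112 (mod 179), t ≡ 33. Hence x ≡ 167646 + 1811309·33 = 59940843 (mod 324224311).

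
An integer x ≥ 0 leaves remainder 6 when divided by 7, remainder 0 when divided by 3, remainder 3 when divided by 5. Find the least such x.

48

From x ≡ 6 (mod 7) write x = 6 + 7t. Substituting into x ≡ 0 (mod 3) gives 7t ≡ 0 (mod 3), and since 1⁻¹ ≡ 1 (mod 3), t ≡ 0. Hence x ≡ 6 + 7·0 = 6 (mod 21).
From x ≡ 6 (mod 21) write x = 6 + 21t. Substituting into x ≡ 3 (mod 5) gives 21t ≡ 2 (mod 5), and since 1⁻¹ ≡ 1 (mod 5), t ≡ 2. Hence x ≡ 6 + 21·2 = 48 (mod 105).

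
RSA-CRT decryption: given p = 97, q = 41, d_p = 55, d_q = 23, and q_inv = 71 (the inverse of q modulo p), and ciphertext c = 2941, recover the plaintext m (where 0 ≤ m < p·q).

m₁ = c^(d_p) mod p: c ≡ 31 (mod 97), and 31^55 mod 97 = 2.
m₂ = c^(d_q) mod q: c ≡ 30 (mod 41), and 30^23 mod 41 = 19.
h = q_inv·(m₁ − m₂) mod p = 71·(2 − 19) mod 97 = 54.
m = m₂ + h·q = 19 + 54·41 = 2233.

2233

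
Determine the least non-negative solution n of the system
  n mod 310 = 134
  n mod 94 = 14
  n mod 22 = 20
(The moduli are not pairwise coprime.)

Combine the congruences pairwise.
gcd(310, 94) = 2 and 2 | (14 − 134), so the pair is consistent; merging gives n ≡ 11294 (mod 14570), where 14570 = lcm(310, 94).
gcd(14570, 22) = 2 and 2 | (20 − 11294), so the pair is consistent; merging gives n ≡ 40434 (mod 160270), where 160270 = lcm(14570, 22).
The solution is unique modulo lcm(310, 94, 22) = 160270.

40434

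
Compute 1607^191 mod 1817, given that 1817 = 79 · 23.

701

Mod 79: 1607 ≡ 27; by Fermat, exponent reduces to 191 mod 78 = 35; 27^35 ≡ 69 (mod 79).
Mod 23: 1607 ≡ 20; by Fermat, exponent reduces to 191 mod 22 = 15; 20^15 ≡ 11 (mod 23).
Combine by CRT: x ≡ 69 (mod 79), x ≡ 11 (mod 23) ⇒ x ≡ 701 (mod 1817).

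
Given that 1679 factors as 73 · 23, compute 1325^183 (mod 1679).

640

Mod 73: 1325 ≡ 11; by Fermat, exponent reduces to 183 mod 72 = 39; 11^39 ≡ 56 (mod 73).
Mod 23: 1325 ≡ 14; by Fermat, exponent reduces to 183 mod 22 = 7; 14^7 ≡ 19 (mod 23).
Combine by CRT: x ≡ 56 (mod 73), x ≡ 19 (mod 23) ⇒ x ≡ 640 (mod 1679).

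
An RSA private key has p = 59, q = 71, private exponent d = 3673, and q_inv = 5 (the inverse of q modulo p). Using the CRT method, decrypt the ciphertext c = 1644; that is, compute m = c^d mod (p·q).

d_p = d mod (p−1) = 3673 mod 58 = 19; d_q = d mod (q−1) = 33.
m₁ = c^(d_p) mod p: c ≡ 51 (mod 59), and 51^19 mod 59 = 29.
m₂ = c^(d_q) mod q: c ≡ 11 (mod 71), and 11^33 mod 71 = 44.
h = q_inv·(m₁ − m₂) mod p = 5·(29 − 44) mod 59 = 43.
m = m₂ + h·q = 44 + 43·71 = 3097.

3097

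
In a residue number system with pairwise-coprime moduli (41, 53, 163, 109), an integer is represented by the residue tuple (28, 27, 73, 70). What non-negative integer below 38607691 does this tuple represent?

29245533

The moduli are pairwise coprime; N = 41·53·163·109 = 38607691.
N/41 = 941651; 941651 ≡ 4 (mod 41); 4·31 ≡ 1, so inverse 31.
N/53 = 728447; 728447 ≡ 15 (mod 53); 15·46 ≡ 1, so inverse 46.
N/163 = 236857; 236857 ≡ 18 (mod 163); 18·154 ≡ 1, so inverse 154.
N/109 = 354199; 354199 ≡ 58 (mod 109); 58·47 ≡ 1, so inverse 47.
x ≡ 28·941651·31 + 27·728447·46 + 73·236857·154 + 70·354199·47 = 5550145346.
5550145346 mod 38607691 = 29245533.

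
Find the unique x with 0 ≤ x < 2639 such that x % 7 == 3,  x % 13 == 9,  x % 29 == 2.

1452

The moduli are pairwise coprime; N = 7·13·29 = 2639.
N/7 = 377; 377 ≡ 6 (mod 7); 6·6 ≡ 1, so inverse 6.
N/13 = 203; 203 ≡ 8 (mod 13); 8·5 ≡ 1, so inverse 5.
N/29 = 91; 91 ≡ 4 (mod 29); 4·22 ≡ 1, so inverse 22.
x ≡ 3·377·6 + 9·203·5 + 2·91·22 = 19925.
19925 mod 2639 = 1452.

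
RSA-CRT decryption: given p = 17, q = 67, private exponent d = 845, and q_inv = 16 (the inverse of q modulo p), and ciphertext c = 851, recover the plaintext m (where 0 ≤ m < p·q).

86

d_p = d mod (p−1) = 845 mod 16 = 13; d_q = d mod (q−1) = 53.
m₁ = c^(d_p) mod p: c ≡ 1 (mod 17), and 1^13 mod 17 = 1.
m₂ = c^(d_q) mod q: c ≡ 47 (mod 67), and 47^53 mod 67 = 19.
h = q_inv·(m₁ − m₂) mod p = 16·(1 − 19) mod 17 = 1.
m = m₂ + h·q = 19 + 1·67 = 86.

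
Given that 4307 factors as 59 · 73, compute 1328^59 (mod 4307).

4219

Mod 59: 1328 ≡ 30; by Fermat, exponent reduces to 59 mod 58 = 1; 30^1 ≡ 30 (mod 59).
Mod 73: 1328 ≡ 14; 14^59 ≡ 58 (mod 73).
Combine by CRT: x ≡ 30 (mod 59), x ≡ 58 (mod 73) ⇒ x ≡ 4219 (mod 4307).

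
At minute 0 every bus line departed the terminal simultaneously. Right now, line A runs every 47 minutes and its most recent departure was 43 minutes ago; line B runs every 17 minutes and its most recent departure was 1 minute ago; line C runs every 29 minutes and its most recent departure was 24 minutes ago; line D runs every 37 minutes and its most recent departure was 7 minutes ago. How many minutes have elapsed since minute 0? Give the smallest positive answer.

From t ≡ 43 (mod 47) write t = 43 + 47s. Substituting into t ≡ 1 (mod 17) gives 47s ≡ 9 (mod 17), and since 13⁻¹ ≡ 4 (mod 17), s ≡ 2. Hence t ≡ 43 + 47·2 = 137 (mod 799).
From t ≡ 137 (mod 799) write t = 137 + 799s. Substituting into t ≡ 24 (mod 29) gives 799s ≡ 3 (mod 29), and since 16⁻¹ ≡ 20 (mod 29), s ≡ 2. Hence t ≡ 137 + 799·2 = 1735 (mod 23171).
From t ≡ 1735 (mod 23171) write t = 1735 + 23171s. Substituting into t ≡ 7 (mod 37) gives 23171s ≡ 11 (mod 37), and since 9⁻¹ ≡ 33 (mod 37), s ≡ 30. Hence t ≡ 1735 + 23171·30 = 696865 (mod 857327).

696865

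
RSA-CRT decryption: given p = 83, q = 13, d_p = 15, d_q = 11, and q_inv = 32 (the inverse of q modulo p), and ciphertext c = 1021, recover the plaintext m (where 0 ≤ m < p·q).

418

m₁ = c^(d_p) mod p: c ≡ 25 (mod 83), and 25^15 mod 83 = 3.
m₂ = c^(d_q) mod q: c ≡ 7 (mod 13), and 7^11 mod 13 = 2.
h = q_inv·(m₁ − m₂) mod p = 32·(3 − 2) mod 83 = 32.
m = m₂ + h·q = 2 + 32·13 = 418.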